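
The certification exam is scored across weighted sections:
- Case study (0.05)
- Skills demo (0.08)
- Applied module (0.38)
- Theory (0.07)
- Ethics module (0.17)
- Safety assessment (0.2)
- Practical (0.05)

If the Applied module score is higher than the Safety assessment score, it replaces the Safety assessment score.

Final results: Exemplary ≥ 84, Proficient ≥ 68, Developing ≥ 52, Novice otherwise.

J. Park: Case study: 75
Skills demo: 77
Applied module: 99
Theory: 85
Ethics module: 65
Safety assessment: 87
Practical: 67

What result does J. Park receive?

Exemplary

Applied module (99) > Safety assessment (87), so Safety assessment counts as 99.
Weighted total:
  Case study 75 × 0.05 = 3.75
  Skills demo 77 × 0.08 = 6.16
  Applied module 99 × 0.38 = 37.62
  Theory 85 × 0.07 = 5.95
  Ethics module 65 × 0.17 = 11.05
  Safety assessment 99 × 0.2 = 19.8
  Practical 67 × 0.05 = 3.35
Sum = 87.68
87.68 ≥ 84 → Exemplary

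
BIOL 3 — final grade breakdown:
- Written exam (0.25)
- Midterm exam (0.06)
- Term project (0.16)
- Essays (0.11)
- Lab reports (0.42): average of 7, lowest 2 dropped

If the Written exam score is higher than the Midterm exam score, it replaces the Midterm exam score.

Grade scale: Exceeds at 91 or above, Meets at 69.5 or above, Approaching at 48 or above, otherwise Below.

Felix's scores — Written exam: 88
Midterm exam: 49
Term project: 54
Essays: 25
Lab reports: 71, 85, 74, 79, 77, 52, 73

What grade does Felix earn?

Lab reports: drop 52, 71 → average of remaining 5 = 388/5 = 77.6
Written exam (88) > Midterm exam (49), so Midterm exam counts as 88.
Weighted total:
  Written exam 88 × 0.25 = 22
  Midterm exam 88 × 0.06 = 5.28
  Term project 54 × 0.16 = 8.64
  Essays 25 × 0.11 = 2.75
  Lab reports 77.6 × 0.42 = 32.592
Sum = 71.262
71.262 is ≥ 69.5 and < 91 → Meets

Meets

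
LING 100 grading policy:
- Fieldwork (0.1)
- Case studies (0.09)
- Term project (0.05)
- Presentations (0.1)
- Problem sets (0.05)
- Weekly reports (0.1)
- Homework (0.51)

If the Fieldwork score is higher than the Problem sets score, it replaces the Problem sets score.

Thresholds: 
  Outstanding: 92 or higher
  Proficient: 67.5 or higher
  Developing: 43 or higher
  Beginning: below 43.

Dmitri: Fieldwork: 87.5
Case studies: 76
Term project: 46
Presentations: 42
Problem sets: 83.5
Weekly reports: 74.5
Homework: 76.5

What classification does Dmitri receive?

Proficient

Fieldwork (87.5) > Problem sets (83.5), so Problem sets counts as 87.5.
Weighted total:
  Fieldwork 87.5 × 0.1 = 8.75
  Case studies 76 × 0.09 = 6.84
  Term project 46 × 0.05 = 2.3
  Presentations 42 × 0.1 = 4.2
  Problem sets 87.5 × 0.05 = 4.375
  Weekly reports 74.5 × 0.1 = 7.45
  Homework 76.5 × 0.51 = 39.015
Sum = 72.93
72.93 is ≥ 67.5 and < 92 → Proficient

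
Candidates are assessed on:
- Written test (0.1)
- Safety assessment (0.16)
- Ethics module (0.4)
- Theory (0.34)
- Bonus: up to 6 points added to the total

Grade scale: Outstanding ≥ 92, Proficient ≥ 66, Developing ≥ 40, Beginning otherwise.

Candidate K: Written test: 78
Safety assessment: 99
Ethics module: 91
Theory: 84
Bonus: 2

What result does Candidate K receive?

Weighted total:
  Written test 78 × 0.1 = 7.8
  Safety assessment 99 × 0.16 = 15.84
  Ethics module 91 × 0.4 = 36.4
  Theory 84 × 0.34 = 28.56
Sum = 88.6
Bonus: 88.6 + 2 = 90.6
90.6 is ≥ 66 and < 92 → Proficient

Proficient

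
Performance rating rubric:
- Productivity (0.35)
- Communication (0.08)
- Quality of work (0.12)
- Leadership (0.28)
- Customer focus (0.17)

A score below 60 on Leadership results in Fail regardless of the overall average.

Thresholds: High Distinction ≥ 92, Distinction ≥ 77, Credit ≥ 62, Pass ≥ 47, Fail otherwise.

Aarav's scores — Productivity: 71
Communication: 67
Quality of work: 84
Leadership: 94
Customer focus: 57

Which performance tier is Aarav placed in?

Credit

Leadership score 94 ≥ 60: minimum met.
Weighted total:
  Productivity 71 × 0.35 = 24.85
  Communication 67 × 0.08 = 5.36
  Quality of work 84 × 0.12 = 10.08
  Leadership 94 × 0.28 = 26.32
  Customer focus 57 × 0.17 = 9.69
Sum = 76.3
76.3 is ≥ 62 and < 77 → Credit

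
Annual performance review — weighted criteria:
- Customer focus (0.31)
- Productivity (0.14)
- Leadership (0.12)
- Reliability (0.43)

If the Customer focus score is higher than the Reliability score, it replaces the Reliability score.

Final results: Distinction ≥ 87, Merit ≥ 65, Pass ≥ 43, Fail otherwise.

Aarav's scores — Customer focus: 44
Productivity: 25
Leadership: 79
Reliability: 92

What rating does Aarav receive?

Customer focus (44) ≤ Reliability (92), so Reliability stays at 92.
Weighted total:
  Customer focus 44 × 0.31 = 13.64
  Productivity 25 × 0.14 = 3.5
  Leadership 79 × 0.12 = 9.48
  Reliability 92 × 0.43 = 39.56
Sum = 66.18
66.18 is ≥ 65 and < 87 → Merit

Merit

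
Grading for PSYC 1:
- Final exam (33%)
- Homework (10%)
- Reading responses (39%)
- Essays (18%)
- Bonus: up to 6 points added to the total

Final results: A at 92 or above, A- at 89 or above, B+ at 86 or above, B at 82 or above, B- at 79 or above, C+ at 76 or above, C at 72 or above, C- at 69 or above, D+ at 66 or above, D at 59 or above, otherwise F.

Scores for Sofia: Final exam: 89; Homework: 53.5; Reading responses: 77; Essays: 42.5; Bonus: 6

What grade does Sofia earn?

Weighted total:
  Final exam 89 × 0.33 = 29.37
  Homework 53.5 × 0.1 = 5.35
  Reading responses 77 × 0.39 = 30.03
  Essays 42.5 × 0.18 = 7.65
Sum = 72.4
Bonus: 72.4 + 6 = 78.4
78.4 is ≥ 76 and < 79 → C+

C+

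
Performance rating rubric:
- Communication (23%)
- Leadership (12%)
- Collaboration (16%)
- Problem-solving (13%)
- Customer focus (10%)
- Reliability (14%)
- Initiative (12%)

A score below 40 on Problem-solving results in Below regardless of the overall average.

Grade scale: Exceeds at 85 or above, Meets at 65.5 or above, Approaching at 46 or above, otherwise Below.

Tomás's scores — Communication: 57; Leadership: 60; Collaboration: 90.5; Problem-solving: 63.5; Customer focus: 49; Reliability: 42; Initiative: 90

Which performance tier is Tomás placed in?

Problem-solving score 63.5 ≥ 40: minimum met.
Weighted total:
  Communication 57 × 0.23 = 13.11
  Leadership 60 × 0.12 = 7.2
  Collaboration 90.5 × 0.16 = 14.48
  Problem-solving 63.5 × 0.13 = 8.255
  Customer focus 49 × 0.1 = 4.9
  Reliability 42 × 0.14 = 5.88
  Initiative 90 × 0.12 = 10.8
Sum = 64.625
64.625 is ≥ 46 and < 65.5 → Approaching

Approaching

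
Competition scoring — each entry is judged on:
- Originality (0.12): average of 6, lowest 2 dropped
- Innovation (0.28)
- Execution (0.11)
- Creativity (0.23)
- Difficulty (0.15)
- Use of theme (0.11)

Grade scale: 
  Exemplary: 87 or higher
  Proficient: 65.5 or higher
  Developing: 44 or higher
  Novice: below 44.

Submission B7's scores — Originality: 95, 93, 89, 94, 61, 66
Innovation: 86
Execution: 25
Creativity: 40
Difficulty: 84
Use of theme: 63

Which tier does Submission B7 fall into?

Proficient

Originality: drop 61, 66 → average of remaining 4 = 371/4 = 92.75
Weighted total:
  Originality 92.75 × 0.12 = 11.13
  Innovation 86 × 0.28 = 24.08
  Execution 25 × 0.11 = 2.75
  Creativity 40 × 0.23 = 9.2
  Difficulty 84 × 0.15 = 12.6
  Use of theme 63 × 0.11 = 6.93
Sum = 66.69
66.69 is ≥ 65.5 and < 87 → Proficient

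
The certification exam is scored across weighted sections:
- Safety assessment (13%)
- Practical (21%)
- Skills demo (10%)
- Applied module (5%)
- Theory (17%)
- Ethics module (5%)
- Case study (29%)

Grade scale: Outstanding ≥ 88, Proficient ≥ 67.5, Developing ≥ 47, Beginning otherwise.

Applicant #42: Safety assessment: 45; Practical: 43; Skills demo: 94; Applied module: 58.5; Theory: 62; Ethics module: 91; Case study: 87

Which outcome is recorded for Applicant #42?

Weighted total:
  Safety assessment 45 × 0.13 = 5.85
  Practical 43 × 0.21 = 9.03
  Skills demo 94 × 0.1 = 9.4
  Applied module 58.5 × 0.05 = 2.925
  Theory 62 × 0.17 = 10.54
  Ethics module 91 × 0.05 = 4.55
  Case study 87 × 0.29 = 25.23
Sum = 67.525
67.525 is ≥ 67.5 and < 88 → Proficient

Proficient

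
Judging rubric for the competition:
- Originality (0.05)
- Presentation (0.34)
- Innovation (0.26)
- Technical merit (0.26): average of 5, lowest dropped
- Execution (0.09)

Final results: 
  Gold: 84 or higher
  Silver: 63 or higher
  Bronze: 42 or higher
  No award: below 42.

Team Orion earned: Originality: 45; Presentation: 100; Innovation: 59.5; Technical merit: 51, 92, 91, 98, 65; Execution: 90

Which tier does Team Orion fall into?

Technical merit: drop 51 → average of remaining 4 = 346/4 = 86.5
Weighted total:
  Originality 45 × 0.05 = 2.25
  Presentation 100 × 0.34 = 34
  Innovation 59.5 × 0.26 = 15.47
  Technical merit 86.5 × 0.26 = 22.49
  Execution 90 × 0.09 = 8.1
Sum = 82.31
82.31 is ≥ 63 and < 84 → Silver

Silver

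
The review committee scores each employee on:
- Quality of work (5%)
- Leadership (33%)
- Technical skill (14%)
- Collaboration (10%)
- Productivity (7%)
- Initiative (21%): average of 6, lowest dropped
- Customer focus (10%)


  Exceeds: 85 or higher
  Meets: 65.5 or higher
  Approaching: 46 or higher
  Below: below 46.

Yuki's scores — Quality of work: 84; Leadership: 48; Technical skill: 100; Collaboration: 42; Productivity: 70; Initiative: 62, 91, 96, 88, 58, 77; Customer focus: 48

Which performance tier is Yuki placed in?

Approaching

Initiative: drop 58 → average of remaining 5 = 414/5 = 82.8
Weighted total:
  Quality of work 84 × 0.05 = 4.2
  Leadership 48 × 0.33 = 15.84
  Technical skill 100 × 0.14 = 14
  Collaboration 42 × 0.1 = 4.2
  Productivity 70 × 0.07 = 4.9
  Initiative 82.8 × 0.21 = 17.388
  Customer focus 48 × 0.1 = 4.8
Sum = 65.328
65.328 is ≥ 46 and < 65.5 → Approaching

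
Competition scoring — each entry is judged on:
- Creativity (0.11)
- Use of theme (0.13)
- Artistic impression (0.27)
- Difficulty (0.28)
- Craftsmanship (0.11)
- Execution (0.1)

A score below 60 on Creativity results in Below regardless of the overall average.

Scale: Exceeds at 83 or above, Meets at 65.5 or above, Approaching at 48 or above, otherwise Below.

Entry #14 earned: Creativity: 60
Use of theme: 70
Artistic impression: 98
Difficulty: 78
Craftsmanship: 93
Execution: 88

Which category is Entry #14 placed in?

Creativity score 60 ≥ 60: minimum met.
Weighted total:
  Creativity 60 × 0.11 = 6.6
  Use of theme 70 × 0.13 = 9.1
  Artistic impression 98 × 0.27 = 26.46
  Difficulty 78 × 0.28 = 21.84
  Craftsmanship 93 × 0.11 = 10.23
  Execution 88 × 0.1 = 8.8
Sum = 83.03
83.03 ≥ 83 → Exceeds

Exceeds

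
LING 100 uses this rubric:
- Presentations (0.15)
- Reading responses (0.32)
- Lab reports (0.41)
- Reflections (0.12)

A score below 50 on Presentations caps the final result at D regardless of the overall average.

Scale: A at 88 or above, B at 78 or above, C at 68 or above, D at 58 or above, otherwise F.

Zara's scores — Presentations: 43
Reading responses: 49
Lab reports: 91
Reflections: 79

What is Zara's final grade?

D

Presentations score 43 < 50: minimum not met.
Weighted total:
  Presentations 43 × 0.15 = 6.45
  Reading responses 49 × 0.32 = 15.68
  Lab reports 91 × 0.41 = 37.31
  Reflections 79 × 0.12 = 9.48
Sum = 68.92
68.92 would be C; cap at D applies → D.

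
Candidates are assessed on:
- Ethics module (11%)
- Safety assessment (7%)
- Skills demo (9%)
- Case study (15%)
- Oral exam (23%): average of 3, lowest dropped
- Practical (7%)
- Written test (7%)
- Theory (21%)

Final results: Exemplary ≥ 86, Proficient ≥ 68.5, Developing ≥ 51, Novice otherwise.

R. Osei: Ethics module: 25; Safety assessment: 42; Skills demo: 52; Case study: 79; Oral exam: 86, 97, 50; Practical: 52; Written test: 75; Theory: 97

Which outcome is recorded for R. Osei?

Proficient

Oral exam: drop 50 → average of remaining 2 = 183/2 = 91.5
Weighted total:
  Ethics module 25 × 0.11 = 2.75
  Safety assessment 42 × 0.07 = 2.94
  Skills demo 52 × 0.09 = 4.68
  Case study 79 × 0.15 = 11.85
  Oral exam 91.5 × 0.23 = 21.045
  Practical 52 × 0.07 = 3.64
  Written test 75 × 0.07 = 5.25
  Theory 97 × 0.21 = 20.37
Sum = 72.525
72.525 is ≥ 68.5 and < 86 → Proficient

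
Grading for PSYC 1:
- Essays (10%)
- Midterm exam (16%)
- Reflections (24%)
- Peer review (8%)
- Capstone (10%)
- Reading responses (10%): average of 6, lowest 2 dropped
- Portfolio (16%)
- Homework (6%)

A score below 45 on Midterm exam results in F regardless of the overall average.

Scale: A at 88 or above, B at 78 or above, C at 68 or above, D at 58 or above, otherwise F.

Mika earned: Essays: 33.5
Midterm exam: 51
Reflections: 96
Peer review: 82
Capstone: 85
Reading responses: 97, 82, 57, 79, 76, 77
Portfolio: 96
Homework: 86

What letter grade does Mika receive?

B

Reading responses: drop 57, 76 → average of remaining 4 = 335/4 = 83.75
Midterm exam score 51 ≥ 45: minimum met.
Weighted total:
  Essays 33.5 × 0.1 = 3.35
  Midterm exam 51 × 0.16 = 8.16
  Reflections 96 × 0.24 = 23.04
  Peer review 82 × 0.08 = 6.56
  Capstone 85 × 0.1 = 8.5
  Reading responses 83.75 × 0.1 = 8.375
  Portfolio 96 × 0.16 = 15.36
  Homework 86 × 0.06 = 5.16
Sum = 78.505
78.505 is ≥ 78 and < 88 → B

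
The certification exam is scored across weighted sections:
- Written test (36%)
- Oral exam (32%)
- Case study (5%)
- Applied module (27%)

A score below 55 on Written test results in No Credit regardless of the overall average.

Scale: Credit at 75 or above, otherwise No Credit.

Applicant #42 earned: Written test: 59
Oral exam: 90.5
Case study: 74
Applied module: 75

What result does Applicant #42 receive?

Written test score 59 ≥ 55: minimum met.
Weighted total:
  Written test 59 × 0.36 = 21.24
  Oral exam 90.5 × 0.32 = 28.96
  Case study 74 × 0.05 = 3.7
  Applied module 75 × 0.27 = 20.25
Sum = 74.15
74.15 < 75 → No Credit

No Credit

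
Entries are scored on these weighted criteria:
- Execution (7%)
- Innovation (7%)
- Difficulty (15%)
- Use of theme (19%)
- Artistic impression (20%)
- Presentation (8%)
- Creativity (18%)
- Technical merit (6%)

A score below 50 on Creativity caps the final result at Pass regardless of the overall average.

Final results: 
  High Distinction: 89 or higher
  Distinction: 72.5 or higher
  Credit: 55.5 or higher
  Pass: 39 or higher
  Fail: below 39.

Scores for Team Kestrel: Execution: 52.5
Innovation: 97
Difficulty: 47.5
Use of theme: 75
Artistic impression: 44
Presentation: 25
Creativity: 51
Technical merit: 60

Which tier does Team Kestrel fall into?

Pass

Creativity score 51 ≥ 50: minimum met.
Weighted total:
  Execution 52.5 × 0.07 = 3.675
  Innovation 97 × 0.07 = 6.79
  Difficulty 47.5 × 0.15 = 7.125
  Use of theme 75 × 0.19 = 14.25
  Artistic impression 44 × 0.2 = 8.8
  Presentation 25 × 0.08 = 2
  Creativity 51 × 0.18 = 9.18
  Technical merit 60 × 0.06 = 3.6
Sum = 55.42
55.42 is ≥ 39 and < 55.5 → Pass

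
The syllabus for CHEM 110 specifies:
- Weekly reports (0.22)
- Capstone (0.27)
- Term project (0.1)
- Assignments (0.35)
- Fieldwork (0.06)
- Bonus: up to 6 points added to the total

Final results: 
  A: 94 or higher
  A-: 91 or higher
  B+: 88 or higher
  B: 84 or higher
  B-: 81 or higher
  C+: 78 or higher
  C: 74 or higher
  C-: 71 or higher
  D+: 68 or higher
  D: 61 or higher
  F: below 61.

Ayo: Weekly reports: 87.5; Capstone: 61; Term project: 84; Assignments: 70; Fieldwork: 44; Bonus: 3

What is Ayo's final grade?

C

Weighted total:
  Weekly reports 87.5 × 0.22 = 19.25
  Capstone 61 × 0.27 = 16.47
  Term project 84 × 0.1 = 8.4
  Assignments 70 × 0.35 = 24.5
  Fieldwork 44 × 0.06 = 2.64
Sum = 71.26
Bonus: 71.26 + 3 = 74.26
74.26 is ≥ 74 and < 78 → C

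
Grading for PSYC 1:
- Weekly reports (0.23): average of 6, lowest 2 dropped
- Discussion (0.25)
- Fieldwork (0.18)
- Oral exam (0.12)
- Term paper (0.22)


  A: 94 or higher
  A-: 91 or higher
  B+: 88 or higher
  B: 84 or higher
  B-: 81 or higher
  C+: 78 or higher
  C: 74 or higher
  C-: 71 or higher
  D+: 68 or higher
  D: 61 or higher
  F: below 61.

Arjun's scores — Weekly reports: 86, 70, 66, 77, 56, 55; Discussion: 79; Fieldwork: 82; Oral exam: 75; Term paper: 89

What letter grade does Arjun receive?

Weekly reports: drop 55, 56 → average of remaining 4 = 299/4 = 74.75
Weighted total:
  Weekly reports 74.75 × 0.23 = 17.1925
  Discussion 79 × 0.25 = 19.75
  Fieldwork 82 × 0.18 = 14.76
  Oral exam 75 × 0.12 = 9
  Term paper 89 × 0.22 = 19.58
Sum = 80.2825
80.2825 is ≥ 78 and < 81 → C+

C+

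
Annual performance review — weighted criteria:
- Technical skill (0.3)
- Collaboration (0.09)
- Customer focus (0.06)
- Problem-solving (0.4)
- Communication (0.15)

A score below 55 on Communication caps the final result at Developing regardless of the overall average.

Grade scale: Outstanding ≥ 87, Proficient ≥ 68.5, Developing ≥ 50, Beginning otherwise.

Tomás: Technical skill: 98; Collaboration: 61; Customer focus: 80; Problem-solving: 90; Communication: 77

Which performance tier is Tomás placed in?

Communication score 77 ≥ 55: minimum met.
Weighted total:
  Technical skill 98 × 0.3 = 29.4
  Collaboration 61 × 0.09 = 5.49
  Customer focus 80 × 0.06 = 4.8
  Problem-solving 90 × 0.4 = 36
  Communication 77 × 0.15 = 11.55
Sum = 87.24
87.24 ≥ 87 → Outstanding

Outstanding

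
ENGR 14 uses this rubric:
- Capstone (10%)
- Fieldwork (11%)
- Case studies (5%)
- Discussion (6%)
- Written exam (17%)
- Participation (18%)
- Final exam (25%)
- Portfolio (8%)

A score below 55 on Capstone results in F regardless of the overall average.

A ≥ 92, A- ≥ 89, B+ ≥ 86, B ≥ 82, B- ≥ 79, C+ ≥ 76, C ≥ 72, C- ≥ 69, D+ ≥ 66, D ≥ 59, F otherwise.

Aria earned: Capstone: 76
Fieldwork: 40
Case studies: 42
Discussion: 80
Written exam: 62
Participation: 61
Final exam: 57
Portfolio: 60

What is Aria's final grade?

Capstone score 76 ≥ 55: minimum met.
Weighted total:
  Capstone 76 × 0.1 = 7.6
  Fieldwork 40 × 0.11 = 4.4
  Case studies 42 × 0.05 = 2.1
  Discussion 80 × 0.06 = 4.8
  Written exam 62 × 0.17 = 10.54
  Participation 61 × 0.18 = 10.98
  Final exam 57 × 0.25 = 14.25
  Portfolio 60 × 0.08 = 4.8
Sum = 59.47
59.47 is ≥ 59 and < 66 → D

D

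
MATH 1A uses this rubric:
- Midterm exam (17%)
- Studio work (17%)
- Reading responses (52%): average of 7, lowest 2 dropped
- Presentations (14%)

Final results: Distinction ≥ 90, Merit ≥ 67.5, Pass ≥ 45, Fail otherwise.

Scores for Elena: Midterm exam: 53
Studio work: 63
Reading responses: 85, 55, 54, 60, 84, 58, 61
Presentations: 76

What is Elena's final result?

Pass

Reading responses: drop 54, 55 → average of remaining 5 = 348/5 = 69.6
Weighted total:
  Midterm exam 53 × 0.17 = 9.01
  Studio work 63 × 0.17 = 10.71
  Reading responses 69.6 × 0.52 = 36.192
  Presentations 76 × 0.14 = 10.64
Sum = 66.552
66.552 is ≥ 45 and < 67.5 → Pass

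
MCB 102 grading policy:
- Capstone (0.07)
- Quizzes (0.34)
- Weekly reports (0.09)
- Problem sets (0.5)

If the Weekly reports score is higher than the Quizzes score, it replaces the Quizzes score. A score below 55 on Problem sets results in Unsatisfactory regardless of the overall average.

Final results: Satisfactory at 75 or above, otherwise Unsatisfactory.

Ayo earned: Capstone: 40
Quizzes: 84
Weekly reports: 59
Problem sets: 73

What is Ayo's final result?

Unsatisfactory

Weekly reports (59) ≤ Quizzes (84), so Quizzes stays at 84.
Problem sets score 73 ≥ 55: minimum met.
Weighted total:
  Capstone 40 × 0.07 = 2.8
  Quizzes 84 × 0.34 = 28.56
  Weekly reports 59 × 0.09 = 5.31
  Problem sets 73 × 0.5 = 36.5
Sum = 73.17
73.17 < 75 → Unsatisfactory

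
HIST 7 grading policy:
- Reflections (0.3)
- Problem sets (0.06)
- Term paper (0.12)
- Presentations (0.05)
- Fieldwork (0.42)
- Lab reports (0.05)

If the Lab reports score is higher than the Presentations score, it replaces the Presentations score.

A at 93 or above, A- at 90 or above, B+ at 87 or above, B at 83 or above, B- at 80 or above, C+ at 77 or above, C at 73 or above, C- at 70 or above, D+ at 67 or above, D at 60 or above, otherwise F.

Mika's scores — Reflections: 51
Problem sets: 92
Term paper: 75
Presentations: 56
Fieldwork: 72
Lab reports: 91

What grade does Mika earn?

D+

Lab reports (91) > Presentations (56), so Presentations counts as 91.
Weighted total:
  Reflections 51 × 0.3 = 15.3
  Problem sets 92 × 0.06 = 5.52
  Term paper 75 × 0.12 = 9
  Presentations 91 × 0.05 = 4.55
  Fieldwork 72 × 0.42 = 30.24
  Lab reports 91 × 0.05 = 4.55
Sum = 69.16
69.16 is ≥ 67 and < 70 → D+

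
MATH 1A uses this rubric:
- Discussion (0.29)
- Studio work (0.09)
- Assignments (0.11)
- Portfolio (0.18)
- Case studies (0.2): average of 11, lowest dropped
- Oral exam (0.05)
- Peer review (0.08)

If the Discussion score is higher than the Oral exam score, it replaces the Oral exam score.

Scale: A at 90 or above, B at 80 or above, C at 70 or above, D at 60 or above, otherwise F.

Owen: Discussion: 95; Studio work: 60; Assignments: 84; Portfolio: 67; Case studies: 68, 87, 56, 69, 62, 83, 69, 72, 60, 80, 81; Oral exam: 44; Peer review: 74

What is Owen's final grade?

Case studies: drop 56 → average of remaining 10 = 731/10 = 73.1
Discussion (95) > Oral exam (44), so Oral exam counts as 95.
Weighted total:
  Discussion 95 × 0.29 = 27.55
  Studio work 60 × 0.09 = 5.4
  Assignments 84 × 0.11 = 9.24
  Portfolio 67 × 0.18 = 12.06
  Case studies 73.1 × 0.2 = 14.62
  Oral exam 95 × 0.05 = 4.75
  Peer review 74 × 0.08 = 5.92
Sum = 79.54
79.54 is ≥ 70 and < 80 → C

C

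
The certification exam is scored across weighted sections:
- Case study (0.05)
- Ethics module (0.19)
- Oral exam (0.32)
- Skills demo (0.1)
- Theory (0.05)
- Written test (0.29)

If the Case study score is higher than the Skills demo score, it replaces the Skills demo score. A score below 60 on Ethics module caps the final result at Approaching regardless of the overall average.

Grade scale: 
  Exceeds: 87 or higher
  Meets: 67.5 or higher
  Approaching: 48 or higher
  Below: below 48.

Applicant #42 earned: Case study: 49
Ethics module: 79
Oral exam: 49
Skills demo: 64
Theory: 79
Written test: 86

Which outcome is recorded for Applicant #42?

Meets

Case study (49) ≤ Skills demo (64), so Skills demo stays at 64.
Ethics module score 79 ≥ 60: minimum met.
Weighted total:
  Case study 49 × 0.05 = 2.45
  Ethics module 79 × 0.19 = 15.01
  Oral exam 49 × 0.32 = 15.68
  Skills demo 64 × 0.1 = 6.4
  Theory 79 × 0.05 = 3.95
  Written test 86 × 0.29 = 24.94
Sum = 68.43
68.43 is ≥ 67.5 and < 87 → Meets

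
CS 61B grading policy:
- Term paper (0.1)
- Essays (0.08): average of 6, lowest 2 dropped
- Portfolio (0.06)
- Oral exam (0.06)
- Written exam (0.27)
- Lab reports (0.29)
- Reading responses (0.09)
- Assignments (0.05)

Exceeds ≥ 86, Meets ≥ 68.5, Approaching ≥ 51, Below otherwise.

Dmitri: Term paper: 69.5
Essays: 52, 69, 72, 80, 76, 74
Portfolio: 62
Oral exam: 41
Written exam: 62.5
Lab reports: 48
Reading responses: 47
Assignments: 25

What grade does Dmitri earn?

Essays: drop 52, 69 → average of remaining 4 = 302/4 = 75.5
Weighted total:
  Term paper 69.5 × 0.1 = 6.95
  Essays 75.5 × 0.08 = 6.04
  Portfolio 62 × 0.06 = 3.72
  Oral exam 41 × 0.06 = 2.46
  Written exam 62.5 × 0.27 = 16.875
  Lab reports 48 × 0.29 = 13.92
  Reading responses 47 × 0.09 = 4.23
  Assignments 25 × 0.05 = 1.25
Sum = 55.445
55.445 is ≥ 51 and < 68.5 → Approaching

Approaching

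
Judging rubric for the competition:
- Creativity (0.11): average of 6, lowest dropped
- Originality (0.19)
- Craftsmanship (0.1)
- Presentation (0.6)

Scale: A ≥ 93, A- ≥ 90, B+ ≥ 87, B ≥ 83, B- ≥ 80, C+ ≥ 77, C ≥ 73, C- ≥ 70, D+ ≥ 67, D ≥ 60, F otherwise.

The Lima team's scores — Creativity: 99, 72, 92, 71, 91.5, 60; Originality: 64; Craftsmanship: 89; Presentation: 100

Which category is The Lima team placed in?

Creativity: drop 60 → average of remaining 5 = 425.5/5 = 85.1
Weighted total:
  Creativity 85.1 × 0.11 = 9.361
  Originality 64 × 0.19 = 12.16
  Craftsmanship 89 × 0.1 = 8.9
  Presentation 100 × 0.6 = 60
Sum = 90.421
90.421 is ≥ 90 and < 93 → A-

A-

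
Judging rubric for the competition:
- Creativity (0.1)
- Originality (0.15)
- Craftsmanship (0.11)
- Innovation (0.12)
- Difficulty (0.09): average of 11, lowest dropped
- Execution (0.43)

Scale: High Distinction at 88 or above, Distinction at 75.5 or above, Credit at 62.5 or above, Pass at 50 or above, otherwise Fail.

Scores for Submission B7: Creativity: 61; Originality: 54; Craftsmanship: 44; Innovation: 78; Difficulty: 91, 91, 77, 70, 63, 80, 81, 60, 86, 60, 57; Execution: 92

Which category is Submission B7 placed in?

Credit

Difficulty: drop 57 → average of remaining 10 = 759/10 = 75.9
Weighted total:
  Creativity 61 × 0.1 = 6.1
  Originality 54 × 0.15 = 8.1
  Craftsmanship 44 × 0.11 = 4.84
  Innovation 78 × 0.12 = 9.36
  Difficulty 75.9 × 0.09 = 6.831
  Execution 92 × 0.43 = 39.56
Sum = 74.791
74.791 is ≥ 62.5 and < 75.5 → Credit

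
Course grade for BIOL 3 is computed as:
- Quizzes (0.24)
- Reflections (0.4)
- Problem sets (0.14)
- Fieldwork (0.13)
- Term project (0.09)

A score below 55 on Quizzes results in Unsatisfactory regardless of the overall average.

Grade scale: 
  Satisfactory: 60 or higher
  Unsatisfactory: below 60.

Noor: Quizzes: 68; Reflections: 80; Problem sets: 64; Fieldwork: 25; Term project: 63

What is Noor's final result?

Satisfactory

Quizzes score 68 ≥ 55: minimum met.
Weighted total:
  Quizzes 68 × 0.24 = 16.32
  Reflections 80 × 0.4 = 32
  Problem sets 64 × 0.14 = 8.96
  Fieldwork 25 × 0.13 = 3.25
  Term project 63 × 0.09 = 5.67
Sum = 66.2
66.2 ≥ 60 → Satisfactory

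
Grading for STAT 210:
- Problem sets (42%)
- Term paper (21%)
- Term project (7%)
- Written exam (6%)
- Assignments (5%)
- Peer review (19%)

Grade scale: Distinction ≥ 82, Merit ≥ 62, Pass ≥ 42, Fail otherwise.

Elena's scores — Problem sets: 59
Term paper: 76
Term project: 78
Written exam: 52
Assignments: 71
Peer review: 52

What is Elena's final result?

Merit

Weighted total:
  Problem sets 59 × 0.42 = 24.78
  Term paper 76 × 0.21 = 15.96
  Term project 78 × 0.07 = 5.46
  Written exam 52 × 0.06 = 3.12
  Assignments 71 × 0.05 = 3.55
  Peer review 52 × 0.19 = 9.88
Sum = 62.75
62.75 is ≥ 62 and < 82 → Merit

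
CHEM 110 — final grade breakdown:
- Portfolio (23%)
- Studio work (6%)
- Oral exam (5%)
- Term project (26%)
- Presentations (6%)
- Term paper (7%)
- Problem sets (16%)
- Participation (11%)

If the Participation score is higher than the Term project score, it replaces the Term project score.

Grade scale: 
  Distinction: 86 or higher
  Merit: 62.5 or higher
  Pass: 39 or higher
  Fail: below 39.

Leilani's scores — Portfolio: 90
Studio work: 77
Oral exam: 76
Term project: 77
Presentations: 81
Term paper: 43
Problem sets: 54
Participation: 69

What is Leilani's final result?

Merit

Participation (69) ≤ Term project (77), so Term project stays at 77.
Weighted total:
  Portfolio 90 × 0.23 = 20.7
  Studio work 77 × 0.06 = 4.62
  Oral exam 76 × 0.05 = 3.8
  Term project 77 × 0.26 = 20.02
  Presentations 81 × 0.06 = 4.86
  Term paper 43 × 0.07 = 3.01
  Problem sets 54 × 0.16 = 8.64
  Participation 69 × 0.11 = 7.59
Sum = 73.24
73.24 is ≥ 62.5 and < 86 → Merit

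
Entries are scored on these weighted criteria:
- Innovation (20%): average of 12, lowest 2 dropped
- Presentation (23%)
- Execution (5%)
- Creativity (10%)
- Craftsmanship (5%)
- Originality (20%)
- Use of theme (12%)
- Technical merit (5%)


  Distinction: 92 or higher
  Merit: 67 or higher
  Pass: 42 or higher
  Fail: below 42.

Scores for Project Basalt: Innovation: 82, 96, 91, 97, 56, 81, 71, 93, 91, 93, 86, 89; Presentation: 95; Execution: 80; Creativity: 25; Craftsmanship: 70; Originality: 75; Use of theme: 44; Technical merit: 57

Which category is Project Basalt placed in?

Merit

Innovation: drop 56, 71 → average of remaining 10 = 899/10 = 89.9
Weighted total:
  Innovation 89.9 × 0.2 = 17.98
  Presentation 95 × 0.23 = 21.85
  Execution 80 × 0.05 = 4
  Creativity 25 × 0.1 = 2.5
  Craftsmanship 70 × 0.05 = 3.5
  Originality 75 × 0.2 = 15
  Use of theme 44 × 0.12 = 5.28
  Technical merit 57 × 0.05 = 2.85
Sum = 72.96
72.96 is ≥ 67 and < 92 → Merit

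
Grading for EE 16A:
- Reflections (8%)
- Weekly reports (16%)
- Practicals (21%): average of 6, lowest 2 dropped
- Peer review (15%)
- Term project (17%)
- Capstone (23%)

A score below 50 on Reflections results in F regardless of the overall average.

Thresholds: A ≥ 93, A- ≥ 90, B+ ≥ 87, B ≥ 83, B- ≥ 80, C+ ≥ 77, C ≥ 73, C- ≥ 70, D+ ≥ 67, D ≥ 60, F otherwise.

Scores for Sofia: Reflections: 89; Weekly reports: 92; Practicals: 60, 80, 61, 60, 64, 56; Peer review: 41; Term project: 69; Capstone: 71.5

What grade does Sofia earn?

C-

Practicals: drop 56, 60 → average of remaining 4 = 265/4 = 66.25
Reflections score 89 ≥ 50: minimum met.
Weighted total:
  Reflections 89 × 0.08 = 7.12
  Weekly reports 92 × 0.16 = 14.72
  Practicals 66.25 × 0.21 = 13.9125
  Peer review 41 × 0.15 = 6.15
  Term project 69 × 0.17 = 11.73
  Capstone 71.5 × 0.23 = 16.445
Sum = 70.0775
70.0775 is ≥ 70 and < 73 → C-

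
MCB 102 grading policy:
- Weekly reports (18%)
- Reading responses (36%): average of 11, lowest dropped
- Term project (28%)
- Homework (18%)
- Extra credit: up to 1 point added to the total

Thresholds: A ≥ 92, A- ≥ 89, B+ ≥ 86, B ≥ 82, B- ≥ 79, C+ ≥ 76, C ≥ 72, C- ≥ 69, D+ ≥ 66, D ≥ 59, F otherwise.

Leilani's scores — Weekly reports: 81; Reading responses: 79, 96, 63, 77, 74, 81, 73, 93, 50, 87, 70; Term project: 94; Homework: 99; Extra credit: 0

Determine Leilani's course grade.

Reading responses: drop 50 → average of remaining 10 = 793/10 = 79.3
Weighted total:
  Weekly reports 81 × 0.18 = 14.58
  Reading responses 79.3 × 0.36 = 28.548
  Term project 94 × 0.28 = 26.32
  Homework 99 × 0.18 = 17.82
Sum = 87.268
Extra credit: 87.268 + 0 = 87.268
87.268 is ≥ 86 and < 89 → B+

B+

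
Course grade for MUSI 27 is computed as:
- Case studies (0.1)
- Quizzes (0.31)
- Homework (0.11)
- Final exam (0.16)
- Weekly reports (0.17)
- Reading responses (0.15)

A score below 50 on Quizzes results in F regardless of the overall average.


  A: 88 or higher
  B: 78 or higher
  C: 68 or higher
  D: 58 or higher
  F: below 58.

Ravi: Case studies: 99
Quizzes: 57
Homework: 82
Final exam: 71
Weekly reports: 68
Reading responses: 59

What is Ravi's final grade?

Quizzes score 57 ≥ 50: minimum met.
Weighted total:
  Case studies 99 × 0.1 = 9.9
  Quizzes 57 × 0.31 = 17.67
  Homework 82 × 0.11 = 9.02
  Final exam 71 × 0.16 = 11.36
  Weekly reports 68 × 0.17 = 11.56
  Reading responses 59 × 0.15 = 8.85
Sum = 68.36
68.36 is ≥ 68 and < 78 → C

C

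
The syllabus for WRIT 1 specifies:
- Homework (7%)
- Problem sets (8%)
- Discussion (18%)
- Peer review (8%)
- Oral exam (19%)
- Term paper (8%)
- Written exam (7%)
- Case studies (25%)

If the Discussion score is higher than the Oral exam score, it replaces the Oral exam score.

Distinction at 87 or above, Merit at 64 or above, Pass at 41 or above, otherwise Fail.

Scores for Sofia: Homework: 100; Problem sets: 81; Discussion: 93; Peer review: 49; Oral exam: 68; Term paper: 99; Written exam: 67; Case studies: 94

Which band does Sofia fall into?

Discussion (93) > Oral exam (68), so Oral exam counts as 93.
Weighted total:
  Homework 100 × 0.07 = 7
  Problem sets 81 × 0.08 = 6.48
  Discussion 93 × 0.18 = 16.74
  Peer review 49 × 0.08 = 3.92
  Oral exam 93 × 0.19 = 17.67
  Term paper 99 × 0.08 = 7.92
  Written exam 67 × 0.07 = 4.69
  Case studies 94 × 0.25 = 23.5
Sum = 87.92
87.92 ≥ 87 → Distinction

Distinction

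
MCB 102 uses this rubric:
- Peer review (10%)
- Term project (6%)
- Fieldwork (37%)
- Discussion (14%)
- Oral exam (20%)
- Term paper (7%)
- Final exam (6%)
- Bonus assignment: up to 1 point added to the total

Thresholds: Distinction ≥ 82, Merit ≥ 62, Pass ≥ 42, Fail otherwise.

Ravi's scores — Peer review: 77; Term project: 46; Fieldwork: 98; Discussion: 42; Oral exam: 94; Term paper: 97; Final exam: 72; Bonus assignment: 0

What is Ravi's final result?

Weighted total:
  Peer review 77 × 0.1 = 7.7
  Term project 46 × 0.06 = 2.76
  Fieldwork 98 × 0.37 = 36.26
  Discussion 42 × 0.14 = 5.88
  Oral exam 94 × 0.2 = 18.8
  Term paper 97 × 0.07 = 6.79
  Final exam 72 × 0.06 = 4.32
Sum = 82.51
Bonus assignment: 82.51 + 0 = 82.51
82.51 ≥ 82 → Distinction

Distinction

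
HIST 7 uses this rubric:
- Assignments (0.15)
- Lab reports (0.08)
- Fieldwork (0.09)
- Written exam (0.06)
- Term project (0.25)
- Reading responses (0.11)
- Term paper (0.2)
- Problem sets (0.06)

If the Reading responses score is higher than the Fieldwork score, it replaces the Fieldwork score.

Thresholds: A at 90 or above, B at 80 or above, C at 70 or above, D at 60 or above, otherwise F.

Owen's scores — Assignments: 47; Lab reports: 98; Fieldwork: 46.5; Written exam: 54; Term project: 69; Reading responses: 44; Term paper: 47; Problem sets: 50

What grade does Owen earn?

F

Reading responses (44) ≤ Fieldwork (46.5), so Fieldwork stays at 46.5.
Weighted total:
  Assignments 47 × 0.15 = 7.05
  Lab reports 98 × 0.08 = 7.84
  Fieldwork 46.5 × 0.09 = 4.185
  Written exam 54 × 0.06 = 3.24
  Term project 69 × 0.25 = 17.25
  Reading responses 44 × 0.11 = 4.84
  Term paper 47 × 0.2 = 9.4
  Problem sets 50 × 0.06 = 3
Sum = 56.805
56.805 < 60 → F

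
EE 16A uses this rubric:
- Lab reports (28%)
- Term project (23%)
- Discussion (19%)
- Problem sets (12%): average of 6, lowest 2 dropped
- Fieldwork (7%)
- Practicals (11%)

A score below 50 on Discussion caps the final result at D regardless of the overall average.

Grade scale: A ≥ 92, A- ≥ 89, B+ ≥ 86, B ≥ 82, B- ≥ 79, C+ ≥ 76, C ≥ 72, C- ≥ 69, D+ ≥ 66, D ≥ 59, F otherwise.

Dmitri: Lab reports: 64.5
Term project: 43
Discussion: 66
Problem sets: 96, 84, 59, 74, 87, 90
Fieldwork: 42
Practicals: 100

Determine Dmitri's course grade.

D

Problem sets: drop 59, 74 → average of remaining 4 = 357/4 = 89.25
Discussion score 66 ≥ 50: minimum met.
Weighted total:
  Lab reports 64.5 × 0.28 = 18.06
  Term project 43 × 0.23 = 9.89
  Discussion 66 × 0.19 = 12.54
  Problem sets 89.25 × 0.12 = 10.71
  Fieldwork 42 × 0.07 = 2.94
  Practicals 100 × 0.11 = 11
Sum = 65.14
65.14 is ≥ 59 and < 66 → D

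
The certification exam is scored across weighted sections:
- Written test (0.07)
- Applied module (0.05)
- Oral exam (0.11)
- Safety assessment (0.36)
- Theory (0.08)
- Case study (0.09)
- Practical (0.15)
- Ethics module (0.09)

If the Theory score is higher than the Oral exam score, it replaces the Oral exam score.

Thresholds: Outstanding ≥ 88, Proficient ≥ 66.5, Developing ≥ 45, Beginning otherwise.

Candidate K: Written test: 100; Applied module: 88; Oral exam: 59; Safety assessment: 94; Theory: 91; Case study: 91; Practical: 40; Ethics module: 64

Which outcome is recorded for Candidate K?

Proficient

Theory (91) > Oral exam (59), so Oral exam counts as 91.
Weighted total:
  Written test 100 × 0.07 = 7
  Applied module 88 × 0.05 = 4.4
  Oral exam 91 × 0.11 = 10.01
  Safety assessment 94 × 0.36 = 33.84
  Theory 91 × 0.08 = 7.28
  Case study 91 × 0.09 = 8.19
  Practical 40 × 0.15 = 6
  Ethics module 64 × 0.09 = 5.76
Sum = 82.48
82.48 is ≥ 66.5 and < 88 → Proficient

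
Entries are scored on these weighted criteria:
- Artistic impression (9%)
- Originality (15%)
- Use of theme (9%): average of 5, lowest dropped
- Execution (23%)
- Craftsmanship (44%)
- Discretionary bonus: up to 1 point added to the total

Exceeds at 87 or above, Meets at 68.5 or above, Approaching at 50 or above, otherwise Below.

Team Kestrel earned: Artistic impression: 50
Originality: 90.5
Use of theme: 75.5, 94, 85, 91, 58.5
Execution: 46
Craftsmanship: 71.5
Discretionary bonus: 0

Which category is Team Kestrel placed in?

Use of theme: drop 58.5 → average of remaining 4 = 345.5/4 = 86.375
Weighted total:
  Artistic impression 50 × 0.09 = 4.5
  Originality 90.5 × 0.15 = 13.575
  Use of theme 86.375 × 0.09 = 7.77375
  Execution 46 × 0.23 = 10.58
  Craftsmanship 71.5 × 0.44 = 31.46
Sum = 67.88875
Discretionary bonus: 67.88875 + 0 = 67.88875
67.88875 is ≥ 50 and < 68.5 → Approaching

Approaching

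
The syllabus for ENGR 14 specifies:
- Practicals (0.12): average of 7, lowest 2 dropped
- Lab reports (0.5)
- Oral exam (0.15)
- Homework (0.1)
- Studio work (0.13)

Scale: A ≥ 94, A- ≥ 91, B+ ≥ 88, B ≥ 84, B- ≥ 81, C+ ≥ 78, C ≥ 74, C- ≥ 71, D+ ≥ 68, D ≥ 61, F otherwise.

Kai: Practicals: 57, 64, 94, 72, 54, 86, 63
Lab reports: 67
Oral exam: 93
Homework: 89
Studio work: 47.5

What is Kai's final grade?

C-

Practicals: drop 54, 57 → average of remaining 5 = 379/5 = 75.8
Weighted total:
  Practicals 75.8 × 0.12 = 9.096
  Lab reports 67 × 0.5 = 33.5
  Oral exam 93 × 0.15 = 13.95
  Homework 89 × 0.1 = 8.9
  Studio work 47.5 × 0.13 = 6.175
Sum = 71.621
71.621 is ≥ 71 and < 74 → C-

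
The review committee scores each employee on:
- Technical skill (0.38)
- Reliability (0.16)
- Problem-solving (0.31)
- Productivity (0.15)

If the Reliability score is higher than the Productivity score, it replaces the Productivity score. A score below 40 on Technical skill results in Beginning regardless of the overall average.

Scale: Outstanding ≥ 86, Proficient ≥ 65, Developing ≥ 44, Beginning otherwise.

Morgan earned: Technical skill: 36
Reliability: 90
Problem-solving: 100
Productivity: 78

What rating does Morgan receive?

Beginning

Reliability (90) > Productivity (78), so Productivity counts as 90.
Technical skill score 36 < 40: minimum not met.
Weighted total:
  Technical skill 36 × 0.38 = 13.68
  Reliability 90 × 0.16 = 14.4
  Problem-solving 100 × 0.31 = 31
  Productivity 90 × 0.15 = 13.5
Sum = 72.58
Because the Technical skill minimum was not met, the result is Beginning.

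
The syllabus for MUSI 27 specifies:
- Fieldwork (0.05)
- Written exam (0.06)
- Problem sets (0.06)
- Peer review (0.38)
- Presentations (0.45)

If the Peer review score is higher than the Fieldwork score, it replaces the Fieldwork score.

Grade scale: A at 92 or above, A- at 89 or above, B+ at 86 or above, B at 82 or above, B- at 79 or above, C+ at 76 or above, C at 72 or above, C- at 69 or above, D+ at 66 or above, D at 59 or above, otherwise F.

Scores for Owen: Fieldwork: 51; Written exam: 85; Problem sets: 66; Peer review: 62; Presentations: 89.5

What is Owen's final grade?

C

Peer review (62) > Fieldwork (51), so Fieldwork counts as 62.
Weighted total:
  Fieldwork 62 × 0.05 = 3.1
  Written exam 85 × 0.06 = 5.1
  Problem sets 66 × 0.06 = 3.96
  Peer review 62 × 0.38 = 23.56
  Presentations 89.5 × 0.45 = 40.275
Sum = 75.995
75.995 is ≥ 72 and < 76 → C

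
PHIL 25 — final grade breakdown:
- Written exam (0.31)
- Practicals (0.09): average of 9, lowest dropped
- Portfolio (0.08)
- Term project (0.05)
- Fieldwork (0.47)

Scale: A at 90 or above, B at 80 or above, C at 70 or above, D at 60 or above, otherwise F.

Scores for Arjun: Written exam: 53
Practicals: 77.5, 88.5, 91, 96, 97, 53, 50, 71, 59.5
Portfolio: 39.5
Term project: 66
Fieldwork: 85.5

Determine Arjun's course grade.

Practicals: drop 50 → average of remaining 8 = 633.5/8 = 79.1875
Weighted total:
  Written exam 53 × 0.31 = 16.43
  Practicals 79.1875 × 0.09 = 7.126875
  Portfolio 39.5 × 0.08 = 3.16
  Term project 66 × 0.05 = 3.3
  Fieldwork 85.5 × 0.47 = 40.185
Sum = 70.201875
70.201875 is ≥ 70 and < 80 → C

C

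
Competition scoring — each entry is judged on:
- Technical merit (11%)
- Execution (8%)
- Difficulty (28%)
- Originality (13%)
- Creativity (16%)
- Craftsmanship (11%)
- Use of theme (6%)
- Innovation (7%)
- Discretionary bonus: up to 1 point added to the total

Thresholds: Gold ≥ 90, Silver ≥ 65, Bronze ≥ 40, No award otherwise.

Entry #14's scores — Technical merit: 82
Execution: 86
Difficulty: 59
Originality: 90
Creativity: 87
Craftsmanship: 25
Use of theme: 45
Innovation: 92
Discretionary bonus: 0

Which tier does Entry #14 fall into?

Weighted total:
  Technical merit 82 × 0.11 = 9.02
  Execution 86 × 0.08 = 6.88
  Difficulty 59 × 0.28 = 16.52
  Originality 90 × 0.13 = 11.7
  Creativity 87 × 0.16 = 13.92
  Craftsmanship 25 × 0.11 = 2.75
  Use of theme 45 × 0.06 = 2.7
  Innovation 92 × 0.07 = 6.44
Sum = 69.93
Discretionary bonus: 69.93 + 0 = 69.93
69.93 is ≥ 65 and < 90 → Silver

Silver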